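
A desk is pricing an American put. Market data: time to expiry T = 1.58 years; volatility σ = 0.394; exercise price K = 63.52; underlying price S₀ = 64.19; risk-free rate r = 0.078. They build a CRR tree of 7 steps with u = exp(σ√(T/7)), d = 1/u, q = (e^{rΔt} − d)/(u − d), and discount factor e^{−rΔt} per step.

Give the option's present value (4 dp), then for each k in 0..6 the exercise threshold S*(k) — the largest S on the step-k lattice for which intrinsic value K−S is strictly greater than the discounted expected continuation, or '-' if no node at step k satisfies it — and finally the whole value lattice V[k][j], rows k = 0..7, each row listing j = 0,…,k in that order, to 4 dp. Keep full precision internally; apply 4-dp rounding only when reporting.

params: Δt=0.22571 u=1.20585 d=0.82929 q=0.50051 e^(-rΔt)=0.98255
t_7 payoffs: 46.2056 38.3435 26.9113 10.2880 0.0000 0.0000 0.0000 0.0000
t_6: node(6,0) S=20.8786 payoff=42.6414 vs cont=41.5329 → 42.6414 [stop]  node(6,1) S=30.3592 payoff=33.1608 vs cont=32.0523 → 33.1608 [stop]  node(6,2) S=44.1447 payoff=19.3753 vs cont=18.2667 → 19.3753 [stop]  node(6,3) S=64.1900 payoff=0.0000 vs cont=5.0491 → 5.0491 [wait]  node(6,4) S=93.3375 payoff=0.0000 vs cont=0.0000 → 0.0000 [wait]  node(6,5) S=135.7202 payoff=0.0000 vs cont=0.0000 → 0.0000 [wait]  node(6,6) S=197.3482 payoff=0.0000 vs cont=0.0000 → 0.0000 [wait]  ⇒ S*(6)=44.1447
t_5: node(5,0) S=25.1765 payoff=38.3435 vs cont=37.2349 → 38.3435 [stop]  node(5,1) S=36.6087 payoff=26.9113 vs cont=25.8028 → 26.9113 [stop]  node(5,2) S=53.2320 payoff=10.2880 vs cont=11.9919 → 11.9919 [wait]  node(5,3) S=77.4037 payoff=0.0000 vs cont=2.4780 → 2.4780 [wait]  node(5,4) S=112.5512 payoff=0.0000 vs cont=0.0000 → 0.0000 [wait]  node(5,5) S=163.6586 payoff=0.0000 vs cont=0.0000 → 0.0000 [wait]  ⇒ S*(5)=36.6087
t_4: node(4,0) S=30.3592 payoff=33.1608 vs cont=32.0523 → 33.1608 [stop]  node(4,1) S=44.1447 payoff=19.3753 vs cont=19.1047 → 19.3753 [stop]  node(4,2) S=64.1900 payoff=0.0000 vs cont=7.1039 → 7.1039 [wait]  node(4,3) S=93.3375 payoff=0.0000 vs cont=1.2161 → 1.2161 [wait]  node(4,4) S=135.7202 payoff=0.0000 vs cont=0.0000 → 0.0000 [wait]  ⇒ S*(4)=44.1447
t_3: node(3,0) S=36.6087 payoff=26.9113 vs cont=25.8028 → 26.9113 [stop]  node(3,1) S=53.2320 payoff=10.2880 vs cont=13.0024 → 13.0024 [wait]  node(3,2) S=77.4037 payoff=0.0000 vs cont=4.0845 → 4.0845 [wait]  node(3,3) S=112.5512 payoff=0.0000 vs cont=0.5968 → 0.5968 [wait]  ⇒ S*(3)=36.6087
t_2: node(2,0) S=44.1447 payoff=19.3753 vs cont=19.6017 → 19.6017 [wait]  node(2,1) S=64.1900 payoff=0.0000 vs cont=8.3899 → 8.3899 [wait]  node(2,2) S=93.3375 payoff=0.0000 vs cont=2.2981 → 2.2981 [wait]  ⇒ S*(2)=-
t_1: node(1,0) S=53.2320 payoff=10.2880 vs cont=13.7460 → 13.7460 [wait]  node(1,1) S=77.4037 payoff=0.0000 vs cont=5.2477 → 5.2477 [wait]  ⇒ S*(1)=-
t_0: node(0,0) S=64.1900 payoff=0.0000 vs cont=9.3269 → 9.3269 [wait]  ⇒ S*(0)=-

price = 9.3269
boundary = - - - 36.6087 44.1447 36.6087 44.1447
tree:
9.3269
13.7460 5.2477
19.6017 8.3899 2.2981
26.9113 13.0024 4.0845 0.5968
33.1608 19.3753 7.1039 1.2161 0.0000
38.3435 26.9113 11.9919 2.4780 0.0000 0.0000
42.6414 33.1608 19.3753 5.0491 0.0000 0.0000 0.0000
46.2056 38.3435 26.9113 10.2880 0.0000 0.0000 0.0000 0.0000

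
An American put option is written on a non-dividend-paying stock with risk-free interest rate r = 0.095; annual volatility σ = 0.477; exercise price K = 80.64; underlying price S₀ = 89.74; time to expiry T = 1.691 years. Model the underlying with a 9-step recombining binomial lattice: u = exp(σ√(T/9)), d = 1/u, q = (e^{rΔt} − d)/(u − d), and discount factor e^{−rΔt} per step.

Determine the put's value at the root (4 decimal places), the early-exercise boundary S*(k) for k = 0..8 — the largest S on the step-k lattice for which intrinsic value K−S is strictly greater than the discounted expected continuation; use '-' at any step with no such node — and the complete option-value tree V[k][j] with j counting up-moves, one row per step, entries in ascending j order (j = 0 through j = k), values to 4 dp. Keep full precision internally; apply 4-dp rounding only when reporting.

price = 11.9414
boundary = - - - 48.2615 39.2469 48.2615 39.2469 48.2615 59.3466
tree:
11.9414
17.1246 7.0214
23.9054 10.7431 3.4319
32.3785 16.0229 5.6792 1.2347
41.3931 23.1870 9.2049 2.2430 0.2377
48.7239 32.3785 14.5358 4.0319 0.4761 0.0000
54.6854 41.3931 22.1936 7.1530 0.9536 0.0000 0.0000
59.5333 48.7239 32.3785 12.4791 1.9100 0.0000 0.0000 0.0000
63.4758 54.6854 41.3931 21.2934 3.8255 0.0000 0.0000 0.0000 0.0000
66.6818 59.5333 48.7239 32.3785 7.6622 0.0000 0.0000 0.0000 0.0000 0.0000

Δt=0.18789  u=1.22969  d=0.81321  q=0.49174  discount=0.98231
step 9 (expiry): payoffs max(K−S,0) = 66.6818 59.5333 48.7239 32.3785 7.6622 0.0000 0.0000 0.0000 0.0000 0.0000
step 8: (k=8,j=0): S=17.1642, (K−S)⁺=63.4758, hold=62.0492 ⇒ V=63.4758 exercise | (k=8,j=1): S=25.9546, (K−S)⁺=54.6854, hold=53.2588 ⇒ V=54.6854 exercise | (k=8,j=2): S=39.2469, (K−S)⁺=41.3931, hold=39.9665 ⇒ V=41.3931 exercise | (k=8,j=3): S=59.3466, (K−S)⁺=21.2934, hold=19.8668 ⇒ V=21.2934 exercise | (k=8,j=4): S=89.7400, (K−S)⁺=0.0000, hold=3.8255 ⇒ V=3.8255 continue | (k=8,j=5): S=135.6990, (K−S)⁺=0.0000, hold=0.0000 ⇒ V=0.0000 continue | (k=8,j=6): S=205.1951, (K−S)⁺=0.0000, hold=0.0000 ⇒ V=0.0000 continue | (k=8,j=7): S=310.2826, (K−S)⁺=0.0000, hold=0.0000 ⇒ V=0.0000 continue | (k=8,j=8): S=469.1890, (K−S)⁺=0.0000, hold=0.0000 ⇒ V=0.0000 continue  boundary S*=59.3466
step 7: (k=7,j=0): S=21.1067, (K−S)⁺=59.5333, hold=58.1067 ⇒ V=59.5333 exercise | (k=7,j=1): S=31.9161, (K−S)⁺=48.7239, hold=47.2973 ⇒ V=48.7239 exercise | (k=7,j=2): S=48.2615, (K−S)⁺=32.3785, hold=30.9519 ⇒ V=32.3785 exercise | (k=7,j=3): S=72.9778, (K−S)⁺=7.6622, hold=12.4791 ⇒ V=12.4791 continue | (k=7,j=4): S=110.3523, (K−S)⁺=0.0000, hold=1.9100 ⇒ V=1.9100 continue | (k=7,j=5): S=166.8675, (K−S)⁺=0.0000, hold=0.0000 ⇒ V=0.0000 continue | (k=7,j=6): S=252.3261, (K−S)⁺=0.0000, hold=0.0000 ⇒ V=0.0000 continue | (k=7,j=7): S=381.5510, (K−S)⁺=0.0000, hold=0.0000 ⇒ V=0.0000 continue  boundary S*=48.2615
step 6: (k=6,j=0): S=25.9546, (K−S)⁺=54.6854, hold=53.2588 ⇒ V=54.6854 exercise | (k=6,j=1): S=39.2469, (K−S)⁺=41.3931, hold=39.9665 ⇒ V=41.3931 exercise | (k=6,j=2): S=59.3466, (K−S)⁺=21.2934, hold=22.1936 ⇒ V=22.1936 continue | (k=6,j=3): S=89.7400, (K−S)⁺=0.0000, hold=7.1530 ⇒ V=7.1530 continue | (k=6,j=4): S=135.6990, (K−S)⁺=0.0000, hold=0.9536 ⇒ V=0.9536 continue | (k=6,j=5): S=205.1951, (K−S)⁺=0.0000, hold=0.0000 ⇒ V=0.0000 continue | (k=6,j=6): S=310.2826, (K−S)⁺=0.0000, hold=0.0000 ⇒ V=0.0000 continue  boundary S*=39.2469
step 5: (k=5,j=0): S=31.9161, (K−S)⁺=48.7239, hold=47.2973 ⇒ V=48.7239 exercise | (k=5,j=1): S=48.2615, (K−S)⁺=32.3785, hold=31.3867 ⇒ V=32.3785 exercise | (k=5,j=2): S=72.9778, (K−S)⁺=7.6622, hold=14.5358 ⇒ V=14.5358 continue | (k=5,j=3): S=110.3523, (K−S)⁺=0.0000, hold=4.0319 ⇒ V=4.0319 continue | (k=5,j=4): S=166.8675, (K−S)⁺=0.0000, hold=0.4761 ⇒ V=0.4761 continue | (k=5,j=5): S=252.3261, (K−S)⁺=0.0000, hold=0.0000 ⇒ V=0.0000 continue  boundary S*=48.2615
step 4: (k=4,j=0): S=39.2469, (K−S)⁺=41.3931, hold=39.9665 ⇒ V=41.3931 exercise | (k=4,j=1): S=59.3466, (K−S)⁺=21.2934, hold=23.1870 ⇒ V=23.1870 continue | (k=4,j=2): S=89.7400, (K−S)⁺=0.0000, hold=9.2049 ⇒ V=9.2049 continue | (k=4,j=3): S=135.6990, (K−S)⁺=0.0000, hold=2.2430 ⇒ V=2.2430 continue | (k=4,j=4): S=205.1951, (K−S)⁺=0.0000, hold=0.2377 ⇒ V=0.2377 continue  boundary S*=39.2469
step 3: (k=3,j=0): S=48.2615, (K−S)⁺=32.3785, hold=31.8666 ⇒ V=32.3785 exercise | (k=3,j=1): S=72.9778, (K−S)⁺=7.6622, hold=16.0229 ⇒ V=16.0229 continue | (k=3,j=2): S=110.3523, (K−S)⁺=0.0000, hold=5.6792 ⇒ V=5.6792 continue | (k=3,j=3): S=166.8675, (K−S)⁺=0.0000, hold=1.2347 ⇒ V=1.2347 continue  boundary S*=48.2615
step 2: (k=2,j=0): S=59.3466, (K−S)⁺=21.2934, hold=23.9054 ⇒ V=23.9054 continue | (k=2,j=1): S=89.7400, (K−S)⁺=0.0000, hold=10.7431 ⇒ V=10.7431 continue | (k=2,j=2): S=135.6990, (K−S)⁺=0.0000, hold=3.4319 ⇒ V=3.4319 continue  boundary S*=-
step 1: (k=1,j=0): S=72.9778, (K−S)⁺=7.6622, hold=17.1246 ⇒ V=17.1246 continue | (k=1,j=1): S=110.3523, (K−S)⁺=0.0000, hold=7.0214 ⇒ V=7.0214 continue  boundary S*=-
step 0: (k=0,j=0): S=89.7400, (K−S)⁺=0.0000, hold=11.9414 ⇒ V=11.9414 continue  boundary S*=-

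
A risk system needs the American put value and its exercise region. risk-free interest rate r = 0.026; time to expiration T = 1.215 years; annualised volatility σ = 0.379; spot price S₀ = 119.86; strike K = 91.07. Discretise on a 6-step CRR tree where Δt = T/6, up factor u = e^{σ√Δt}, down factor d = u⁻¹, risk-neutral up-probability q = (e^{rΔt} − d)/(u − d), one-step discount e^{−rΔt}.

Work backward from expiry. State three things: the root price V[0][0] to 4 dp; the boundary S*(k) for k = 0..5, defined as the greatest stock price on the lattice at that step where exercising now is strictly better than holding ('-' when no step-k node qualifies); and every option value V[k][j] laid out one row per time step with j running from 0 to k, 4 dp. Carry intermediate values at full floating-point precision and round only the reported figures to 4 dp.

Δt=0.20250  u=1.18596  d=0.84320  q=0.47287  discount=0.99475
step 6 (expiry): payoffs max(K−S,0) = 47.9915 30.4803 5.8510 0.0000 0.0000 0.0000 0.0000
step 5: (k=5,j=0): S=51.0893, (K−S)⁺=39.9807, hold=39.5025 ⇒ V=39.9807 exercise | (k=5,j=1): S=71.8567, (K−S)⁺=19.2133, hold=18.7350 ⇒ V=19.2133 exercise | (k=5,j=2): S=101.0661, (K−S)⁺=0.0000, hold=3.0681 ⇒ V=3.0681 continue | (k=5,j=3): S=142.1488, (K−S)⁺=0.0000, hold=0.0000 ⇒ V=0.0000 continue | (k=5,j=4): S=199.9314, (K−S)⁺=0.0000, hold=0.0000 ⇒ V=0.0000 continue | (k=5,j=5): S=281.2023, (K−S)⁺=0.0000, hold=0.0000 ⇒ V=0.0000 continue  boundary S*=71.8567
step 4: (k=4,j=0): S=60.5897, (K−S)⁺=30.4803, hold=30.0021 ⇒ V=30.4803 exercise | (k=4,j=1): S=85.2190, (K−S)⁺=5.8510, hold=11.5179 ⇒ V=11.5179 continue | (k=4,j=2): S=119.8600, (K−S)⁺=0.0000, hold=1.6088 ⇒ V=1.6088 continue | (k=4,j=3): S=168.5824, (K−S)⁺=0.0000, hold=0.0000 ⇒ V=0.0000 continue | (k=4,j=4): S=237.1101, (K−S)⁺=0.0000, hold=0.0000 ⇒ V=0.0000 continue  boundary S*=60.5897
step 3: (k=3,j=0): S=71.8567, (K−S)⁺=19.2133, hold=21.4007 ⇒ V=21.4007 continue | (k=3,j=1): S=101.0661, (K−S)⁺=0.0000, hold=6.7963 ⇒ V=6.7963 continue | (k=3,j=2): S=142.1488, (K−S)⁺=0.0000, hold=0.8436 ⇒ V=0.8436 continue | (k=3,j=3): S=199.9314, (K−S)⁺=0.0000, hold=0.0000 ⇒ V=0.0000 continue  boundary S*=-
step 2: (k=2,j=0): S=85.2190, (K−S)⁺=5.8510, hold=14.4187 ⇒ V=14.4187 continue | (k=2,j=1): S=119.8600, (K−S)⁺=0.0000, hold=3.9606 ⇒ V=3.9606 continue | (k=2,j=2): S=168.5824, (K−S)⁺=0.0000, hold=0.4423 ⇒ V=0.4423 continue  boundary S*=-
step 1: (k=1,j=0): S=101.0661, (K−S)⁺=0.0000, hold=9.4236 ⇒ V=9.4236 continue | (k=1,j=1): S=142.1488, (K−S)⁺=0.0000, hold=2.2849 ⇒ V=2.2849 continue  boundary S*=-
step 0: (k=0,j=0): S=119.8600, (K−S)⁺=0.0000, hold=6.0162 ⇒ V=6.0162 continue  boundary S*=-

price = 6.0162
boundary = - - - - 60.5897 71.8567
tree:
6.0162
9.4236 2.2849
14.4187 3.9606 0.4423
21.4007 6.7963 0.8436 0.0000
30.4803 11.5179 1.6088 0.0000 0.0000
39.9807 19.2133 3.0681 0.0000 0.0000 0.0000
47.9915 30.4803 5.8510 0.0000 0.0000 0.0000 0.0000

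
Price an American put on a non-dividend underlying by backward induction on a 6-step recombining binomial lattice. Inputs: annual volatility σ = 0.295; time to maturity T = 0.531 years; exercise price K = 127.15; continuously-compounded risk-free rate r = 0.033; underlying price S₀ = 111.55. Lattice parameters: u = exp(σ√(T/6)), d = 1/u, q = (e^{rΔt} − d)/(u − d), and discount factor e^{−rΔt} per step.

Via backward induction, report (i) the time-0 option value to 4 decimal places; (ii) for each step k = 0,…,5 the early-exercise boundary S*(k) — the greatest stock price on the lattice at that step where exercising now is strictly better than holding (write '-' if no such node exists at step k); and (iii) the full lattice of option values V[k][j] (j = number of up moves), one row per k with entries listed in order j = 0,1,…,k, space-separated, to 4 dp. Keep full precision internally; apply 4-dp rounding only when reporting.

Δt=0.08850  u=1.09173  d=0.91598  q=0.49472  discount=0.99708
step 6 (expiry): payoffs max(K−S,0) = 61.2646 48.6236 33.5571 15.6000 0.0000 0.0000 0.0000
step 5: (k=5,j=0): S=71.9287, (K−S)⁺=55.2213, hold=54.8505 ⇒ V=55.2213 exercise | (k=5,j=1): S=85.7293, (K−S)⁺=41.4207, hold=41.0499 ⇒ V=41.4207 exercise | (k=5,j=2): S=102.1777, (K−S)⁺=24.9723, hold=24.6015 ⇒ V=24.9723 exercise | (k=5,j=3): S=121.7820, (K−S)⁺=5.3680, hold=7.8594 ⇒ V=7.8594 continue | (k=5,j=4): S=145.1476, (K−S)⁺=0.0000, hold=0.0000 ⇒ V=0.0000 continue | (k=5,j=5): S=172.9963, (K−S)⁺=0.0000, hold=0.0000 ⇒ V=0.0000 continue  boundary S*=102.1777
step 4: (k=4,j=0): S=78.5264, (K−S)⁺=48.6236, hold=48.2528 ⇒ V=48.6236 exercise | (k=4,j=1): S=93.5929, (K−S)⁺=33.5571, hold=33.1863 ⇒ V=33.5571 exercise | (k=4,j=2): S=111.5500, (K−S)⁺=15.6000, hold=16.4581 ⇒ V=16.4581 continue | (k=4,j=3): S=132.9525, (K−S)⁺=0.0000, hold=3.9597 ⇒ V=3.9597 continue | (k=4,j=4): S=158.4613, (K−S)⁺=0.0000, hold=0.0000 ⇒ V=0.0000 continue  boundary S*=93.5929
step 3: (k=3,j=0): S=85.7293, (K−S)⁺=41.4207, hold=41.0499 ⇒ V=41.4207 exercise | (k=3,j=1): S=102.1777, (K−S)⁺=24.9723, hold=25.0248 ⇒ V=25.0248 continue | (k=3,j=2): S=121.7820, (K−S)⁺=5.3680, hold=10.2450 ⇒ V=10.2450 continue | (k=3,j=3): S=145.1476, (K−S)⁺=0.0000, hold=1.9949 ⇒ V=1.9949 continue  boundary S*=85.7293
step 2: (k=2,j=0): S=93.5929, (K−S)⁺=33.5571, hold=33.2122 ⇒ V=33.5571 exercise | (k=2,j=1): S=111.5500, (K−S)⁺=15.6000, hold=17.6613 ⇒ V=17.6613 continue | (k=2,j=2): S=132.9525, (K−S)⁺=0.0000, hold=6.1456 ⇒ V=6.1456 continue  boundary S*=93.5929
step 1: (k=1,j=0): S=102.1777, (K−S)⁺=24.9723, hold=25.6183 ⇒ V=25.6183 continue | (k=1,j=1): S=121.7820, (K−S)⁺=5.3680, hold=11.9294 ⇒ V=11.9294 continue  boundary S*=-
step 0: (k=0,j=0): S=111.5500, (K−S)⁺=15.6000, hold=18.7912 ⇒ V=18.7912 continue  boundary S*=-

price = 18.7912
boundary = - - 93.5929 85.7293 93.5929 102.1777
tree:
18.7912
25.6183 11.9294
33.5571 17.6613 6.1456
41.4207 25.0248 10.2450 1.9949
48.6236 33.5571 16.4581 3.9597 0.0000
55.2213 41.4207 24.9723 7.8594 0.0000 0.0000
61.2646 48.6236 33.5571 15.6000 0.0000 0.0000 0.0000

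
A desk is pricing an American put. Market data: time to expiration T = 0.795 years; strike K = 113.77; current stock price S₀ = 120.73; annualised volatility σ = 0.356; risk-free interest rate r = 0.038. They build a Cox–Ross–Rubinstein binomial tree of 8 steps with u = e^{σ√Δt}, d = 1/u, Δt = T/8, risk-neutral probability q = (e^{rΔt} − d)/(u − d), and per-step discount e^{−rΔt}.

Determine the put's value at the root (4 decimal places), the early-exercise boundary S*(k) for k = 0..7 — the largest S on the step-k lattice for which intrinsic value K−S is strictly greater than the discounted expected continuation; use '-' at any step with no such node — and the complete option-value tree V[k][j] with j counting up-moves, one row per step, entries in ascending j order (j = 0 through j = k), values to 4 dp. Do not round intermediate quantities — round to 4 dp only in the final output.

Δt=0.09938  u=1.11876  d=0.89384  q=0.48879  discount=0.99623
step 8 (expiry): payoffs max(K−S,0) = 64.5766 52.1979 36.7043 17.3120 0.0000 0.0000 0.0000 0.0000 0.0000
step 7: (k=7,j=0): S=55.0358, (K−S)⁺=58.7342, hold=58.3054 ⇒ V=58.7342 exercise | (k=7,j=1): S=68.8846, (K−S)⁺=44.8854, hold=44.4566 ⇒ V=44.8854 exercise | (k=7,j=2): S=86.2183, (K−S)⁺=27.5517, hold=27.1229 ⇒ V=27.5517 exercise | (k=7,j=3): S=107.9137, (K−S)⁺=5.8563, hold=8.8167 ⇒ V=8.8167 continue | (k=7,j=4): S=135.0684, (K−S)⁺=0.0000, hold=0.0000 ⇒ V=0.0000 continue | (k=7,j=5): S=169.0561, (K−S)⁺=0.0000, hold=0.0000 ⇒ V=0.0000 continue | (k=7,j=6): S=211.5963, (K−S)⁺=0.0000, hold=0.0000 ⇒ V=0.0000 continue | (k=7,j=7): S=264.8410, (K−S)⁺=0.0000, hold=0.0000 ⇒ V=0.0000 continue  boundary S*=86.2183
step 6: (k=6,j=0): S=61.5721, (K−S)⁺=52.1979, hold=51.7691 ⇒ V=52.1979 exercise | (k=6,j=1): S=77.0657, (K−S)⁺=36.7043, hold=36.2755 ⇒ V=36.7043 exercise | (k=6,j=2): S=96.4580, (K−S)⁺=17.3120, hold=18.3248 ⇒ V=18.3248 continue | (k=6,j=3): S=120.7300, (K−S)⁺=0.0000, hold=4.4901 ⇒ V=4.4901 continue | (k=6,j=4): S=151.1097, (K−S)⁺=0.0000, hold=0.0000 ⇒ V=0.0000 continue | (k=6,j=5): S=189.1340, (K−S)⁺=0.0000, hold=0.0000 ⇒ V=0.0000 continue | (k=6,j=6): S=236.7264, (K−S)⁺=0.0000, hold=0.0000 ⇒ V=0.0000 continue  boundary S*=77.0657
step 5: (k=5,j=0): S=68.8846, (K−S)⁺=44.8854, hold=44.4566 ⇒ V=44.8854 exercise | (k=5,j=1): S=86.2183, (K−S)⁺=27.5517, hold=27.6160 ⇒ V=27.6160 continue | (k=5,j=2): S=107.9137, (K−S)⁺=5.8563, hold=11.5189 ⇒ V=11.5189 continue | (k=5,j=3): S=135.0684, (K−S)⁺=0.0000, hold=2.2867 ⇒ V=2.2867 continue | (k=5,j=4): S=169.0561, (K−S)⁺=0.0000, hold=0.0000 ⇒ V=0.0000 continue | (k=5,j=5): S=211.5963, (K−S)⁺=0.0000, hold=0.0000 ⇒ V=0.0000 continue  boundary S*=68.8846
step 4: (k=4,j=0): S=77.0657, (K−S)⁺=36.7043, hold=36.3069 ⇒ V=36.7043 exercise | (k=4,j=1): S=96.4580, (K−S)⁺=17.3120, hold=19.6734 ⇒ V=19.6734 continue | (k=4,j=2): S=120.7300, (K−S)⁺=0.0000, hold=6.9799 ⇒ V=6.9799 continue | (k=4,j=3): S=151.1097, (K−S)⁺=0.0000, hold=1.1646 ⇒ V=1.1646 continue | (k=4,j=4): S=189.1340, (K−S)⁺=0.0000, hold=0.0000 ⇒ V=0.0000 continue  boundary S*=77.0657
step 3: (k=3,j=0): S=86.2183, (K−S)⁺=27.5517, hold=28.2728 ⇒ V=28.2728 continue | (k=3,j=1): S=107.9137, (K−S)⁺=5.8563, hold=13.4181 ⇒ V=13.4181 continue | (k=3,j=2): S=135.0684, (K−S)⁺=0.0000, hold=4.1218 ⇒ V=4.1218 continue | (k=3,j=3): S=169.0561, (K−S)⁺=0.0000, hold=0.5931 ⇒ V=0.5931 continue  boundary S*=-
step 2: (k=2,j=0): S=96.4580, (K−S)⁺=17.3120, hold=20.9327 ⇒ V=20.9327 continue | (k=2,j=1): S=120.7300, (K−S)⁺=0.0000, hold=8.8407 ⇒ V=8.8407 continue | (k=2,j=2): S=151.1097, (K−S)⁺=0.0000, hold=2.3880 ⇒ V=2.3880 continue  boundary S*=-
step 1: (k=1,j=0): S=107.9137, (K−S)⁺=5.8563, hold=14.9656 ⇒ V=14.9656 continue | (k=1,j=1): S=135.0684, (K−S)⁺=0.0000, hold=5.6652 ⇒ V=5.6652 continue  boundary S*=-
step 0: (k=0,j=0): S=120.7300, (K−S)⁺=0.0000, hold=10.3803 ⇒ V=10.3803 continue  boundary S*=-

price = 10.3803
boundary = - - - - 77.0657 68.8846 77.0657 86.2183
tree:
10.3803
14.9656 5.6652
20.9327 8.8407 2.3880
28.2728 13.4181 4.1218 0.5931
36.7043 19.6734 6.9799 1.1646 0.0000
44.8854 27.6160 11.5189 2.2867 0.0000 0.0000
52.1979 36.7043 18.3248 4.4901 0.0000 0.0000 0.0000
58.7342 44.8854 27.5517 8.8167 0.0000 0.0000 0.0000 0.0000
64.5766 52.1979 36.7043 17.3120 0.0000 0.0000 0.0000 0.0000 0.0000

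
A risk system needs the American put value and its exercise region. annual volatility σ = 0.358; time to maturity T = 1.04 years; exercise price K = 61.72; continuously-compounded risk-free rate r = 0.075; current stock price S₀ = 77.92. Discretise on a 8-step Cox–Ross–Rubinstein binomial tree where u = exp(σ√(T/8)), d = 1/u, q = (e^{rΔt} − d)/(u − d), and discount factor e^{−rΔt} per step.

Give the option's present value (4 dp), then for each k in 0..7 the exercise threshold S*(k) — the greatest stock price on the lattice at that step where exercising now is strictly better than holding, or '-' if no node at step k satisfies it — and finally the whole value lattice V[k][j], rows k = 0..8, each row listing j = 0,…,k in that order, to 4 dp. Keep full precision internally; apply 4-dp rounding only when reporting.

Δt=0.13000, u=1.13778, d=0.87890, q=0.50562, disc=e^(-rΔt)=0.99030
k=8 terminal: V=max(K-S,0) → 33.9751 25.8030 15.2239 1.5289 0.0000 0.0000 0.0000 0.0000 0.0000
k=7: j=0 S=31.5676 intr=30.1524 cont=29.5535 V=30.1524[EX]; j=1 S=40.8656 intr=20.8544 cont=20.2555 V=20.8544[EX]; j=2 S=52.9023 intr=8.8177 cont=8.2189 V=8.8177[EX]; j=3 S=68.4843 intr=0.0000 cont=0.7485 V=0.7485[hold]; j=4 S=88.6558 intr=0.0000 cont=0.0000 V=0.0000[hold]; j=5 S=114.7687 intr=0.0000 cont=0.0000 V=0.0000[hold]; j=6 S=148.5730 intr=0.0000 cont=0.0000 V=0.0000[hold]; j=7 S=192.3341 intr=0.0000 cont=0.0000 V=0.0000[hold]  S*(7)=52.9023
k=6: j=0 S=35.9170 intr=25.8030 cont=25.2042 V=25.8030[EX]; j=1 S=46.4961 intr=15.2239 cont=14.6251 V=15.2239[EX]; j=2 S=60.1911 intr=1.5289 cont=4.6918 V=4.6918[hold]; j=3 S=77.9200 intr=0.0000 cont=0.3665 V=0.3665[hold]; j=4 S=100.8708 intr=0.0000 cont=0.0000 V=0.0000[hold]; j=5 S=130.5815 intr=0.0000 cont=0.0000 V=0.0000[hold]; j=6 S=169.0433 intr=0.0000 cont=0.0000 V=0.0000[hold]  S*(6)=46.4961
k=5: j=0 S=40.8656 intr=20.8544 cont=20.2555 V=20.8544[EX]; j=1 S=52.9023 intr=8.8177 cont=9.8026 V=9.8026[hold]; j=2 S=68.4843 intr=0.0000 cont=2.4805 V=2.4805[hold]; j=3 S=88.6558 intr=0.0000 cont=0.1794 V=0.1794[hold]; j=4 S=114.7687 intr=0.0000 cont=0.0000 V=0.0000[hold]; j=5 S=148.5730 intr=0.0000 cont=0.0000 V=0.0000[hold]  S*(5)=40.8656
k=4: j=0 S=46.4961 intr=15.2239 cont=15.1182 V=15.2239[EX]; j=1 S=60.1911 intr=1.5289 cont=6.0412 V=6.0412[hold]; j=2 S=77.9200 intr=0.0000 cont=1.3042 V=1.3042[hold]; j=3 S=100.8708 intr=0.0000 cont=0.0878 V=0.0878[hold]; j=4 S=130.5815 intr=0.0000 cont=0.0000 V=0.0000[hold]  S*(4)=46.4961
k=3: j=0 S=52.9023 intr=8.8177 cont=10.4783 V=10.4783[hold]; j=1 S=68.4843 intr=0.0000 cont=3.6107 V=3.6107[hold]; j=2 S=88.6558 intr=0.0000 cont=0.6825 V=0.6825[hold]; j=3 S=114.7687 intr=0.0000 cont=0.0430 V=0.0430[hold]  S*(3)=-
k=2: j=0 S=60.1911 intr=1.5289 cont=6.9379 V=6.9379[hold]; j=1 S=77.9200 intr=0.0000 cont=2.1095 V=2.1095[hold]; j=2 S=100.8708 intr=0.0000 cont=0.3557 V=0.3557[hold]  S*(2)=-
k=1: j=0 S=68.4843 intr=0.0000 cont=4.4529 V=4.4529[hold]; j=1 S=88.6558 intr=0.0000 cont=1.2109 V=1.2109[hold]  S*(1)=-
k=0: j=0 S=77.9200 intr=0.0000 cont=2.7864 V=2.7864[hold]  S*(0)=-

price = 2.7864
boundary = - - - - 46.4961 40.8656 46.4961 52.9023
tree:
2.7864
4.4529 1.2109
6.9379 2.1095 0.3557
10.4783 3.6107 0.6825 0.0430
15.2239 6.0412 1.3042 0.0878 0.0000
20.8544 9.8026 2.4805 0.1794 0.0000 0.0000
25.8030 15.2239 4.6918 0.3665 0.0000 0.0000 0.0000
30.1524 20.8544 8.8177 0.7485 0.0000 0.0000 0.0000 0.0000
33.9751 25.8030 15.2239 1.5289 0.0000 0.0000 0.0000 0.0000 0.0000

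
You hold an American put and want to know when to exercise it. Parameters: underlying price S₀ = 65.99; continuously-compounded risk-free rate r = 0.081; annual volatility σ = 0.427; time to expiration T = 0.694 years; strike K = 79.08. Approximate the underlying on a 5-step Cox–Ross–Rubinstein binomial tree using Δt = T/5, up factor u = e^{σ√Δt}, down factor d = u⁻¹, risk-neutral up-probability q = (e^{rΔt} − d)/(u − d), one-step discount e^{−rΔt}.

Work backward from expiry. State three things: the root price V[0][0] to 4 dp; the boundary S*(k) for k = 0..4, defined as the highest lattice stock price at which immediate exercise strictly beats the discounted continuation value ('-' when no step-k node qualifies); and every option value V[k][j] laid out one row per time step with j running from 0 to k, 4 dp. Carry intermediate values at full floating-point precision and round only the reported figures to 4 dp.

price = 15.8600
boundary = - 56.2846 48.0066 56.2846 65.9900
tree:
15.8600
22.7954 9.1660
31.0734 14.7717 3.6721
38.1339 22.7954 6.9457 0.4255
44.1560 31.0734 13.0900 0.8532 0.0000
49.2925 38.1339 22.7954 1.7110 0.0000 0.0000

Δt=0.13880, u=1.17243, d=0.85293, q=0.49570, disc=e^(-rΔt)=0.98882
k=5 terminal: V=max(K-S,0) → 49.2925 38.1339 22.7954 1.7110 0.0000 0.0000
k=4: j=0 S=34.9240 intr=44.1560 cont=43.2719 V=44.1560[EX]; j=1 S=48.0066 intr=31.0734 cont=30.1893 V=31.0734[EX]; j=2 S=65.9900 intr=13.0900 cont=12.2059 V=13.0900[EX]; j=3 S=90.7101 intr=0.0000 cont=0.8532 V=0.8532[hold]; j=4 S=124.6904 intr=0.0000 cont=0.0000 V=0.0000[hold]  S*(4)=65.9900
k=3: j=0 S=40.9461 intr=38.1339 cont=37.2498 V=38.1339[EX]; j=1 S=56.2846 intr=22.7954 cont=21.9113 V=22.7954[EX]; j=2 S=77.3690 intr=1.7110 cont=6.9457 V=6.9457[hold]; j=3 S=106.3516 intr=0.0000 cont=0.4255 V=0.4255[hold]  S*(3)=56.2846
k=2: j=0 S=48.0066 intr=31.0734 cont=30.1893 V=31.0734[EX]; j=1 S=65.9900 intr=13.0900 cont=14.7717 V=14.7717[hold]; j=2 S=90.7101 intr=0.0000 cont=3.6721 V=3.6721[hold]  S*(2)=48.0066
k=1: j=0 S=56.2846 intr=22.7954 cont=22.7356 V=22.7954[EX]; j=1 S=77.3690 intr=1.7110 cont=9.1660 V=9.1660[hold]  S*(1)=56.2846
k=0: j=0 S=65.9900 intr=13.0900 cont=15.8600 V=15.8600[hold]  S*(0)=-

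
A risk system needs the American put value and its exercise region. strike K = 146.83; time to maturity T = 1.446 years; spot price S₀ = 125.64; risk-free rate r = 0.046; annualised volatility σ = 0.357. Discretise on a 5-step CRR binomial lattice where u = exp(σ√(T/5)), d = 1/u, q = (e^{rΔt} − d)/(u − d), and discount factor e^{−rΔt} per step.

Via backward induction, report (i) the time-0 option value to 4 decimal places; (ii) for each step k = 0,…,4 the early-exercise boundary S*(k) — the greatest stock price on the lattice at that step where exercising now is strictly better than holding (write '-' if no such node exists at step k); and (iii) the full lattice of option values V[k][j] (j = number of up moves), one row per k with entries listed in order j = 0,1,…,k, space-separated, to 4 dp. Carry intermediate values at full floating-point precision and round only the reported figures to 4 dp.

price = 30.2136
boundary = - - 85.5799 103.6931 85.5799
tree:
30.2136
44.0638 16.4443
61.2501 27.1587 5.6019
76.1993 43.1369 11.0622 0.0000
88.5371 61.2501 21.8447 0.0000 0.0000
98.7197 76.1993 43.1369 0.0000 0.0000 0.0000

Δt=0.28920, u=1.21165, d=0.82532, q=0.48682, disc=e^(-rΔt)=0.98678
k=5 terminal: V=max(K-S,0) → 98.7197 76.1993 43.1369 0.0000 0.0000 0.0000
k=4: j=0 S=58.2929 intr=88.5371 cont=86.5967 V=88.5371[EX]; j=1 S=85.5799 intr=61.2501 cont=59.3097 V=61.2501[EX]; j=2 S=125.6400 intr=21.1900 cont=21.8447 V=21.8447[hold]; j=3 S=184.4523 intr=0.0000 cont=0.0000 V=0.0000[hold]; j=4 S=270.7947 intr=0.0000 cont=0.0000 V=0.0000[hold]  S*(4)=85.5799
k=3: j=0 S=70.6307 intr=76.1993 cont=74.2589 V=76.1993[EX]; j=1 S=103.6931 intr=43.1369 cont=41.5110 V=43.1369[EX]; j=2 S=152.2320 intr=0.0000 cont=11.0622 V=11.0622[hold]; j=3 S=223.4920 intr=0.0000 cont=0.0000 V=0.0000[hold]  S*(3)=103.6931
k=2: j=0 S=85.5799 intr=61.2501 cont=59.3097 V=61.2501[EX]; j=1 S=125.6400 intr=21.1900 cont=27.1587 V=27.1587[hold]; j=2 S=184.4523 intr=0.0000 cont=5.6019 V=5.6019[hold]  S*(2)=85.5799
k=1: j=0 S=103.6931 intr=43.1369 cont=44.0638 V=44.0638[hold]; j=1 S=152.2320 intr=0.0000 cont=16.4443 V=16.4443[hold]  S*(1)=-
k=0: j=0 S=125.6400 intr=21.1900 cont=30.2136 V=30.2136[hold]  S*(0)=-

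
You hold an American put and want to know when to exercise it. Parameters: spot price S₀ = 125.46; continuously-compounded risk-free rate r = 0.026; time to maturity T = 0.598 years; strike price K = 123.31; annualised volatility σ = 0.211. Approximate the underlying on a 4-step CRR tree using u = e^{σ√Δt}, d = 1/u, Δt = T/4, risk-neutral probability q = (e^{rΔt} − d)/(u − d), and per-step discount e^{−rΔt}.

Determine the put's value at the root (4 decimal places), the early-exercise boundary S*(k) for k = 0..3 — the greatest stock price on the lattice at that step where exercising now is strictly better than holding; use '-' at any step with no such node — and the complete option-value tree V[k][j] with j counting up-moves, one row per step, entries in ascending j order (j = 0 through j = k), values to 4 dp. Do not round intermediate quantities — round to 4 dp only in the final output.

price = 6.1264
boundary = - - 106.5719 98.2226
tree:
6.1264
10.3326 2.0254
16.7381 4.0949 0.0000
25.0874 8.2789 0.0000 0.0000
32.7826 16.7381 0.0000 0.0000 0.0000

Δt=0.14950  u=1.08500  d=0.92166  q=0.50346  discount=0.99612
step 4 (expiry): payoffs max(K−S,0) = 32.7826 16.7381 0.0000 0.0000 0.0000
step 3: (k=3,j=0): S=98.2226, (K−S)⁺=25.0874, hold=24.6090 ⇒ V=25.0874 exercise | (k=3,j=1): S=115.6309, (K−S)⁺=7.6791, hold=8.2789 ⇒ V=8.2789 continue | (k=3,j=2): S=136.1246, (K−S)⁺=0.0000, hold=0.0000 ⇒ V=0.0000 continue | (k=3,j=3): S=160.2504, (K−S)⁺=0.0000, hold=0.0000 ⇒ V=0.0000 continue  boundary S*=98.2226
step 2: (k=2,j=0): S=106.5719, (K−S)⁺=16.7381, hold=16.5606 ⇒ V=16.7381 exercise | (k=2,j=1): S=125.4600, (K−S)⁺=0.0000, hold=4.0949 ⇒ V=4.0949 continue | (k=2,j=2): S=147.6957, (K−S)⁺=0.0000, hold=0.0000 ⇒ V=0.0000 continue  boundary S*=106.5719
step 1: (k=1,j=0): S=115.6309, (K−S)⁺=7.6791, hold=10.3326 ⇒ V=10.3326 continue | (k=1,j=1): S=136.1246, (K−S)⁺=0.0000, hold=2.0254 ⇒ V=2.0254 continue  boundary S*=-
step 0: (k=0,j=0): S=125.4600, (K−S)⁺=0.0000, hold=6.1264 ⇒ V=6.1264 continue  boundary S*=-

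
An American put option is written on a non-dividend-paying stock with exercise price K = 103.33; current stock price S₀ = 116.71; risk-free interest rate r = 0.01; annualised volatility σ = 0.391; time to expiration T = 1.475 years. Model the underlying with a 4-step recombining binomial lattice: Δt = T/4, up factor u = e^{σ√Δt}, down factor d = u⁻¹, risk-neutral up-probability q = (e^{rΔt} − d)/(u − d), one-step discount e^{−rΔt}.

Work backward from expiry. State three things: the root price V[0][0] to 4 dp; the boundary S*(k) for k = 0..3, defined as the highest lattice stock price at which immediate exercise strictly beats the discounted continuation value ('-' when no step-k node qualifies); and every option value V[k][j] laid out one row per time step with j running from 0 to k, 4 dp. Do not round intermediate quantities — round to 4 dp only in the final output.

Δt=0.36875  u=1.26799  d=0.78865  q=0.44863  discount=0.99632
step 4 (expiry): payoffs max(K−S,0) = 58.1815 30.7402 0.0000 0.0000 0.0000
step 3: (k=3,j=0): S=57.2479, (K−S)⁺=46.0821, hold=45.7018 ⇒ V=46.0821 exercise | (k=3,j=1): S=92.0432, (K−S)⁺=11.2868, hold=16.8870 ⇒ V=16.8870 continue | (k=3,j=2): S=147.9873, (K−S)⁺=0.0000, hold=0.0000 ⇒ V=0.0000 continue | (k=3,j=3): S=237.9342, (K−S)⁺=0.0000, hold=0.0000 ⇒ V=0.0000 continue  boundary S*=57.2479
step 2: (k=2,j=0): S=72.5898, (K−S)⁺=30.7402, hold=32.8630 ⇒ V=32.8630 continue | (k=2,j=1): S=116.7100, (K−S)⁺=0.0000, hold=9.2768 ⇒ V=9.2768 continue | (k=2,j=2): S=187.6465, (K−S)⁺=0.0000, hold=0.0000 ⇒ V=0.0000 continue  boundary S*=-
step 1: (k=1,j=0): S=92.0432, (K−S)⁺=11.2868, hold=22.1996 ⇒ V=22.1996 continue | (k=1,j=1): S=147.9873, (K−S)⁺=0.0000, hold=5.0961 ⇒ V=5.0961 continue  boundary S*=-
step 0: (k=0,j=0): S=116.7100, (K−S)⁺=0.0000, hold=14.4731 ⇒ V=14.4731 continue  boundary S*=-

price = 14.4731
boundary = - - - 57.2479
tree:
14.4731
22.1996 5.0961
32.8630 9.2768 0.0000
46.0821 16.8870 0.0000 0.0000
58.1815 30.7402 0.0000 0.0000 0.0000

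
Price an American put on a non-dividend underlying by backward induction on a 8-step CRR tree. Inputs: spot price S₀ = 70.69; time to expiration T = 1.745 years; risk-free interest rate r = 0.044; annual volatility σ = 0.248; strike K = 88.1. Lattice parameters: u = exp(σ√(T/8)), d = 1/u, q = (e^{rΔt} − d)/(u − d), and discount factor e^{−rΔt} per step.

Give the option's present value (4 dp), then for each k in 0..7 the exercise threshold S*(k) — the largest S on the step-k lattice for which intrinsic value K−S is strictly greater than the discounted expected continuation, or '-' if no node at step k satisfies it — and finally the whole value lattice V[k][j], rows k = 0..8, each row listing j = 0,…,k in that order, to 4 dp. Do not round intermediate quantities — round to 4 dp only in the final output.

Δt=0.21813  u=1.12280  d=0.89063  q=0.51261  discount=0.99045
step 8 (expiry): payoffs max(K−S,0) = 60.1141 52.8188 43.6217 32.0271 17.4100 0.0000 0.0000 0.0000 0.0000
step 7: (k=7,j=0): S=31.4225, (K−S)⁺=56.6775, hold=55.8360 ⇒ V=56.6775 exercise | (k=7,j=1): S=39.6138, (K−S)⁺=48.4862, hold=47.6448 ⇒ V=48.4862 exercise | (k=7,j=2): S=49.9403, (K−S)⁺=38.1597, hold=37.3182 ⇒ V=38.1597 exercise | (k=7,j=3): S=62.9587, (K−S)⁺=25.1413, hold=24.2998 ⇒ V=25.1413 exercise | (k=7,j=4): S=79.3707, (K−S)⁺=8.7293, hold=8.4044 ⇒ V=8.7293 exercise | (k=7,j=5): S=100.0611, (K−S)⁺=0.0000, hold=0.0000 ⇒ V=0.0000 continue | (k=7,j=6): S=126.1450, (K−S)⁺=0.0000, hold=0.0000 ⇒ V=0.0000 continue | (k=7,j=7): S=159.0284, (K−S)⁺=0.0000, hold=0.0000 ⇒ V=0.0000 continue  boundary S*=79.3707
step 6: (k=6,j=0): S=35.2812, (K−S)⁺=52.8188, hold=51.9773 ⇒ V=52.8188 exercise | (k=6,j=1): S=44.4783, (K−S)⁺=43.6217, hold=42.7802 ⇒ V=43.6217 exercise | (k=6,j=2): S=56.0729, (K−S)⁺=32.0271, hold=31.1856 ⇒ V=32.0271 exercise | (k=6,j=3): S=70.6900, (K−S)⁺=17.4100, hold=16.5685 ⇒ V=17.4100 exercise | (k=6,j=4): S=89.1175, (K−S)⁺=0.0000, hold=4.2139 ⇒ V=4.2139 continue | (k=6,j=5): S=112.3486, (K−S)⁺=0.0000, hold=0.0000 ⇒ V=0.0000 continue | (k=6,j=6): S=141.6356, (K−S)⁺=0.0000, hold=0.0000 ⇒ V=0.0000 continue  boundary S*=70.6900
step 5: (k=5,j=0): S=39.6138, (K−S)⁺=48.4862, hold=47.6448 ⇒ V=48.4862 exercise | (k=5,j=1): S=49.9403, (K−S)⁺=38.1597, hold=37.3182 ⇒ V=38.1597 exercise | (k=5,j=2): S=62.9587, (K−S)⁺=25.1413, hold=24.2998 ⇒ V=25.1413 exercise | (k=5,j=3): S=79.3707, (K−S)⁺=8.7293, hold=10.5438 ⇒ V=10.5438 continue | (k=5,j=4): S=100.0611, (K−S)⁺=0.0000, hold=2.0342 ⇒ V=2.0342 continue | (k=5,j=5): S=126.1450, (K−S)⁺=0.0000, hold=0.0000 ⇒ V=0.0000 continue  boundary S*=62.9587
step 4: (k=4,j=0): S=44.4783, (K−S)⁺=43.6217, hold=42.7802 ⇒ V=43.6217 exercise | (k=4,j=1): S=56.0729, (K−S)⁺=32.0271, hold=31.1856 ⇒ V=32.0271 exercise | (k=4,j=2): S=70.6900, (K−S)⁺=17.4100, hold=17.4898 ⇒ V=17.4898 continue | (k=4,j=3): S=89.1175, (K−S)⁺=0.0000, hold=6.1226 ⇒ V=6.1226 continue | (k=4,j=4): S=112.3486, (K−S)⁺=0.0000, hold=0.9820 ⇒ V=0.9820 continue  boundary S*=56.0729
step 3: (k=3,j=0): S=49.9403, (K−S)⁺=38.1597, hold=37.3182 ⇒ V=38.1597 exercise | (k=3,j=1): S=62.9587, (K−S)⁺=25.1413, hold=24.3403 ⇒ V=25.1413 exercise | (k=3,j=2): S=79.3707, (K−S)⁺=8.7293, hold=11.5514 ⇒ V=11.5514 continue | (k=3,j=3): S=100.0611, (K−S)⁺=0.0000, hold=3.4541 ⇒ V=3.4541 continue  boundary S*=62.9587
step 2: (k=2,j=0): S=56.0729, (K−S)⁺=32.0271, hold=31.1856 ⇒ V=32.0271 exercise | (k=2,j=1): S=70.6900, (K−S)⁺=17.4100, hold=18.0014 ⇒ V=18.0014 continue | (k=2,j=2): S=89.1175, (K−S)⁺=0.0000, hold=7.3300 ⇒ V=7.3300 continue  boundary S*=56.0729
step 1: (k=1,j=0): S=62.9587, (K−S)⁺=25.1413, hold=24.6001 ⇒ V=25.1413 exercise | (k=1,j=1): S=79.3707, (K−S)⁺=8.7293, hold=12.4114 ⇒ V=12.4114 continue  boundary S*=62.9587
step 0: (k=0,j=0): S=70.6900, (K−S)⁺=17.4100, hold=18.4380 ⇒ V=18.4380 continue  boundary S*=-

price = 18.4380
boundary = - 62.9587 56.0729 62.9587 56.0729 62.9587 70.6900 79.3707
tree:
18.4380
25.1413 12.4114
32.0271 18.0014 7.3300
38.1597 25.1413 11.5514 3.4541
43.6217 32.0271 17.4898 6.1226 0.9820
48.4862 38.1597 25.1413 10.5438 2.0342 0.0000
52.8188 43.6217 32.0271 17.4100 4.2139 0.0000 0.0000
56.6775 48.4862 38.1597 25.1413 8.7293 0.0000 0.0000 0.0000
60.1141 52.8188 43.6217 32.0271 17.4100 0.0000 0.0000 0.0000 0.0000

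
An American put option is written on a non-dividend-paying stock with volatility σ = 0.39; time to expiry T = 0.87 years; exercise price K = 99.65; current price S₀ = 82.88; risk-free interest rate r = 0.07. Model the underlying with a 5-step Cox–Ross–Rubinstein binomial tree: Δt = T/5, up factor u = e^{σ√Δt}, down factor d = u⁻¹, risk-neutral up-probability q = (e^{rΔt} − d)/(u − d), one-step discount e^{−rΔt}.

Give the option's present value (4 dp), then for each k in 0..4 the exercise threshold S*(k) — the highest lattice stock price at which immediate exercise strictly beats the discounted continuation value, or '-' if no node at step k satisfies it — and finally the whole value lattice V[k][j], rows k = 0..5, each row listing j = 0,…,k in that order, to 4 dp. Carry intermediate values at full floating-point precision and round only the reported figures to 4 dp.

price = 20.2441
boundary = - 70.4365 59.8613 70.4365 82.8800
tree:
20.2441
29.2135 11.6626
39.7887 18.8652 4.6583
48.7762 29.2135 8.8538 0.5257
56.4143 39.7887 16.7700 1.0577 0.0000
62.9057 48.7762 29.2135 2.1282 0.0000 0.0000

Δt=0.17400, u=1.17666, d=0.84986, q=0.49692, disc=e^(-rΔt)=0.98789
k=5 terminal: V=max(K-S,0) → 62.9057 48.7762 29.2135 2.1282 0.0000 0.0000
k=4: j=0 S=43.2357 intr=56.4143 cont=55.2079 V=56.4143[EX]; j=1 S=59.8613 intr=39.7887 cont=38.5823 V=39.7887[EX]; j=2 S=82.8800 intr=16.7700 cont=15.5636 V=16.7700[EX]; j=3 S=114.7502 intr=0.0000 cont=1.0577 V=1.0577[hold]; j=4 S=158.8756 intr=0.0000 cont=0.0000 V=0.0000[hold]  S*(4)=82.8800
k=3: j=0 S=50.8738 intr=48.7762 cont=47.5698 V=48.7762[EX]; j=1 S=70.4365 intr=29.2135 cont=28.0071 V=29.2135[EX]; j=2 S=97.5218 intr=2.1282 cont=8.8538 V=8.8538[hold]; j=3 S=135.0222 intr=0.0000 cont=0.5257 V=0.5257[hold]  S*(3)=70.4365
k=2: j=0 S=59.8613 intr=39.7887 cont=38.5823 V=39.7887[EX]; j=1 S=82.8800 intr=16.7700 cont=18.8652 V=18.8652[hold]; j=2 S=114.7502 intr=0.0000 cont=4.6583 V=4.6583[hold]  S*(2)=59.8613
k=1: j=0 S=70.4365 intr=29.2135 cont=29.0356 V=29.2135[EX]; j=1 S=97.5218 intr=2.1282 cont=11.6626 V=11.6626[hold]  S*(1)=70.4365
k=0: j=0 S=82.8800 intr=16.7700 cont=20.2441 V=20.2441[hold]  S*(0)=-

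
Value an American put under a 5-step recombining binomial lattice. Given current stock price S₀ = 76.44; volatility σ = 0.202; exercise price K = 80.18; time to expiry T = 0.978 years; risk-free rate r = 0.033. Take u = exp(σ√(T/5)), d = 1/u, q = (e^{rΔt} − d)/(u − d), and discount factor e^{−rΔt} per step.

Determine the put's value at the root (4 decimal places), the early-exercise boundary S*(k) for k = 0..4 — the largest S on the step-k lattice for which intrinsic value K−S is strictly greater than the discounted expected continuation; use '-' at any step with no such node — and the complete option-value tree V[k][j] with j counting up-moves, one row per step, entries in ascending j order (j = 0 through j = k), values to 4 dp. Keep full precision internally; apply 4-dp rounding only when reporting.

params: Δt=0.19560 u=1.09345 d=0.91454 q=0.51387 e^(-rΔt)=0.99357
t_5 payoffs: 31.2781 21.7113 10.2728 0.0000 0.0000 0.0000
t_4: node(4,0) S=53.4718 payoff=26.7082 vs cont=26.1923 → 26.7082 [stop]  node(4,1) S=63.9327 payoff=16.2473 vs cont=15.7315 → 16.2473 [stop]  node(4,2) S=76.4400 payoff=3.7400 vs cont=4.9618 → 4.9618 [wait]  node(4,3) S=91.3942 payoff=0.0000 vs cont=0.0000 → 0.0000 [wait]  node(4,4) S=109.2739 payoff=0.0000 vs cont=0.0000 → 0.0000 [wait]  ⇒ S*(4)=63.9327
t_3: node(3,0) S=58.4687 payoff=21.7113 vs cont=21.1954 → 21.7113 [stop]  node(3,1) S=69.9072 payoff=10.2728 vs cont=10.3807 → 10.3807 [wait]  node(3,2) S=83.5833 payoff=0.0000 vs cont=2.3965 → 2.3965 [wait]  node(3,3) S=99.9350 payoff=0.0000 vs cont=0.0000 → 0.0000 [wait]  ⇒ S*(3)=58.4687
t_2: node(2,0) S=63.9327 payoff=16.2473 vs cont=15.7866 → 16.2473 [stop]  node(2,1) S=76.4400 payoff=3.7400 vs cont=6.2375 → 6.2375 [wait]  node(2,2) S=91.3942 payoff=0.0000 vs cont=1.1575 → 1.1575 [wait]  ⇒ S*(2)=63.9327
t_1: node(1,0) S=69.9072 payoff=10.2728 vs cont=11.0321 → 11.0321 [wait]  node(1,1) S=83.5833 payoff=0.0000 vs cont=3.6037 → 3.6037 [wait]  ⇒ S*(1)=-
t_0: node(0,0) S=76.4400 payoff=3.7400 vs cont=7.1684 → 7.1684 [wait]  ⇒ S*(0)=-

price = 7.1684
boundary = - - 63.9327 58.4687 63.9327
tree:
7.1684
11.0321 3.6037
16.2473 6.2375 1.1575
21.7113 10.3807 2.3965 0.0000
26.7082 16.2473 4.9618 0.0000 0.0000
31.2781 21.7113 10.2728 0.0000 0.0000 0.0000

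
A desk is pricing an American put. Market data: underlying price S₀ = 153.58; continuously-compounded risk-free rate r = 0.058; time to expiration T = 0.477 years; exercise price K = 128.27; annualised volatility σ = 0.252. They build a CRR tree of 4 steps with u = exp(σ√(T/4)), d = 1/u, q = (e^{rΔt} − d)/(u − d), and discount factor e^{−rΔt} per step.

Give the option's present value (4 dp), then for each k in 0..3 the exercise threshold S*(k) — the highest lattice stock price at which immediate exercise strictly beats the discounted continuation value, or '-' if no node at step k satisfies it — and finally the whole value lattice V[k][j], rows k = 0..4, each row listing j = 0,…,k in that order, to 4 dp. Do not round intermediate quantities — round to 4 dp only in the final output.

Δt=0.11925, u=1.09092, d=0.91666, q=0.51809, disc=e^(-rΔt)=0.99311
k=4 terminal: V=max(K-S,0) → 19.8369 0.0000 0.0000 0.0000 0.0000
k=3: j=0 S=118.2919 intr=9.9781 cont=9.4938 V=9.9781[EX]; j=1 S=140.7802 intr=0.0000 cont=0.0000 V=0.0000[hold]; j=2 S=167.5436 intr=0.0000 cont=0.0000 V=0.0000[hold]; j=3 S=199.3950 intr=0.0000 cont=0.0000 V=0.0000[hold]  S*(3)=118.2919
k=2: j=0 S=129.0471 intr=0.0000 cont=4.7755 V=4.7755[hold]; j=1 S=153.5800 intr=0.0000 cont=0.0000 V=0.0000[hold]; j=2 S=182.7768 intr=0.0000 cont=0.0000 V=0.0000[hold]  S*(2)=-
k=1: j=0 S=140.7802 intr=0.0000 cont=2.2855 V=2.2855[hold]; j=1 S=167.5436 intr=0.0000 cont=0.0000 V=0.0000[hold]  S*(1)=-
k=0: j=0 S=153.5800 intr=0.0000 cont=1.0938 V=1.0938[hold]  S*(0)=-

price = 1.0938
boundary = - - - 118.2919
tree:
1.0938
2.2855 0.0000
4.7755 0.0000 0.0000
9.9781 0.0000 0.0000 0.0000
19.8369 0.0000 0.0000 0.0000 0.0000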